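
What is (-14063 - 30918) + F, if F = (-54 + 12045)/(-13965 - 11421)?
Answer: -380633219/8462 ≈ -44982.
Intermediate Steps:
F = -3997/8462 (F = 11991/(-25386) = 11991*(-1/25386) = -3997/8462 ≈ -0.47235)
(-14063 - 30918) + F = (-14063 - 30918) - 3997/8462 = -44981 - 3997/8462 = -380633219/8462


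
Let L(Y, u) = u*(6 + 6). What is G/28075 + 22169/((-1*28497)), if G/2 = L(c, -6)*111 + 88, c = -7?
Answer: -153267893/114293325 ≈ -1.3410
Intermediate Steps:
L(Y, u) = 12*u (L(Y, u) = u*12 = 12*u)
G = -15808 (G = 2*((12*(-6))*111 + 88) = 2*(-72*111 + 88) = 2*(-7992 + 88) = 2*(-7904) = -15808)
G/28075 + 22169/((-1*28497)) = -15808/28075 + 22169/((-1*28497)) = -15808*1/28075 + 22169/(-28497) = -15808/28075 + 22169*(-1/28497) = -15808/28075 - 3167/4071 = -153267893/114293325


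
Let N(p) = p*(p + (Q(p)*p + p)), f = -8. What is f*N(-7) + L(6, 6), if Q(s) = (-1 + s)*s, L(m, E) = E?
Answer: -22730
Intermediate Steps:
Q(s) = s*(-1 + s)
N(p) = p*(2*p + p²*(-1 + p)) (N(p) = p*(p + ((p*(-1 + p))*p + p)) = p*(p + (p²*(-1 + p) + p)) = p*(p + (p + p²*(-1 + p))) = p*(2*p + p²*(-1 + p)))
f*N(-7) + L(6, 6) = -8*(-7)²*(2 - 7*(-1 - 7)) + 6 = -392*(2 - 7*(-8)) + 6 = -392*(2 + 56) + 6 = -392*58 + 6 = -8*2842 + 6 = -22736 + 6 = -22730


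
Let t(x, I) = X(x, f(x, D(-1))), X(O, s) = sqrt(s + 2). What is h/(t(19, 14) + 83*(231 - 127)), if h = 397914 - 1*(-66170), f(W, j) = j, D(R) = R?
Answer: 464084/8633 ≈ 53.757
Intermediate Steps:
X(O, s) = sqrt(2 + s)
t(x, I) = 1 (t(x, I) = sqrt(2 - 1) = sqrt(1) = 1)
h = 464084 (h = 397914 + 66170 = 464084)
h/(t(19, 14) + 83*(231 - 127)) = 464084/(1 + 83*(231 - 127)) = 464084/(1 + 83*104) = 464084/(1 + 8632) = 464084/8633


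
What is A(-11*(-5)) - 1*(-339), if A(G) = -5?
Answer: 334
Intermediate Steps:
A(-11*(-5)) - 1*(-339) = -5 - 1*(-339) = -5 + 339 = 334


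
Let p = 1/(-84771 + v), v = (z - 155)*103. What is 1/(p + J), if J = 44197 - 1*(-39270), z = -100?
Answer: 111036/9267841811 ≈ 1.1981e-5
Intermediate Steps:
v = -26265 (v = (-100 - 155)*103 = -255*103 = -26265)
J = 83467 (J = 44197 + 39270 = 83467)
p = -1/111036 (p = 1/(-84771 - 26265) = 1/(-111036) = -1/111036 ≈ -9.0061e-6)
1/(p + J) = 1/(-1/111036 + 83467) = 1/(9267841811/111036) = 111036/9267841811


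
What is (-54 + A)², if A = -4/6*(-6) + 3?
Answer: 2209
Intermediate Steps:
A = 7 (A = -4*⅙*(-6) + 3 = -⅔*(-6) + 3 = 4 + 3 = 7)
(-54 + A)² = (-54 + 7)² = (-47)² = 2209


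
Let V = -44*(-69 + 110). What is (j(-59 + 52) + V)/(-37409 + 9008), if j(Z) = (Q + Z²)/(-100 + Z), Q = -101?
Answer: 192976/3038907 ≈ 0.063502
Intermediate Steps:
V = -1804 (V = -44*41 = -1804)
j(Z) = (-101 + Z²)/(-100 + Z)
(j(-59 + 52) + V)/(-37409 + 9008) = ((-101 + (-59 + 52)²)/(-100 + (-59 + 52)) - 1804)/(-37409 + 9008) = ((-101 + (-7)²)/(-100 - 7) - 1804)/(-28401) = ((-101 + 49)/(-107) - 1804)*(-1/28401) = (-1/107*(-52) - 1804)*(-1/28401) = (52/107 - 1804)*(-1/28401) = -192976/107*(-1/28401) = 192976/3038907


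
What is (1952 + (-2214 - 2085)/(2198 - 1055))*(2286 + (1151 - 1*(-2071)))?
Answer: 1362824244/127 ≈ 1.0731e+7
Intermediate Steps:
(1952 + (-2214 - 2085)/(2198 - 1055))*(2286 + (1151 - 1*(-2071))) = (1952 - 4299/1143)*(2286 + (1151 + 2071)) = (1952 - 4299*1/1143)*(2286 + 3222) = (1952 - 1433/381)*5508 = (742279/381)*5508 = 1362824244/127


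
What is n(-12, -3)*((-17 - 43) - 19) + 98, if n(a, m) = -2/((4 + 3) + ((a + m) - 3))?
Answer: 920/11 ≈ 83.636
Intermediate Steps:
n(a, m) = -2/(4 + a + m) (n(a, m) = -2/(7 + (-3 + a + m)) = -2/(4 + a + m))
n(-12, -3)*((-17 - 43) - 19) + 98 = (-2/(4 - 12 - 3))*((-17 - 43) - 19) + 98 = (-2/(-11))*(-60 - 19) + 98 = -2*(-1/11)*(-79) + 98 = (2/11)*(-79) + 98 = -158/11 + 98 = 920/11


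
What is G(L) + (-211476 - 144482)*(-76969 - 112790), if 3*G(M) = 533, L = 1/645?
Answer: 202638702899/3 ≈ 6.7546e+10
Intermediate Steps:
L = 1/645 ≈ 0.0015504
G(M) = 533/3 (G(M) = (1/3)*533 = 533/3)
G(L) + (-211476 - 144482)*(-76969 - 112790) = 533/3 + (-211476 - 144482)*(-76969 - 112790) = 533/3 - 355958*(-189759) = 533/3 + 67546234122 = 202638702899/3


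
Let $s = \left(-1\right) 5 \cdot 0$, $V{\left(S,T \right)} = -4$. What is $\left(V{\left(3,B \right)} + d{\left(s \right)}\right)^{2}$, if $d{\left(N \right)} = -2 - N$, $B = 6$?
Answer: $36$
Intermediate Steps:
$s = 0$ ($s = \left(-5\right) 0 = 0$)
$\left(V{\left(3,B \right)} + d{\left(s \right)}\right)^{2} = \left(-4 - 2\right)^{2} = \left(-6\right)^{2} = 36$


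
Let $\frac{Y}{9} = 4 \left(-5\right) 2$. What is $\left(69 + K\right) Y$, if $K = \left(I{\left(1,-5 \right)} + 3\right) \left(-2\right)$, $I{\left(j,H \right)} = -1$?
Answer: $-23400$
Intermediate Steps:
$Y = -360$ ($Y = 9 \cdot 4 \left(-5\right) 2 = 9 \left(\left(-20\right) 2\right) = 9 \left(-40\right) = -360$)
$K = -4$ ($K = \left(-1 + 3\right) \left(-2\right) = 2 \left(-2\right) = -4$)
$\left(69 + K\right) Y = \left(69 - 4\right) \left(-360\right) = 65 \left(-360\right) = -23400$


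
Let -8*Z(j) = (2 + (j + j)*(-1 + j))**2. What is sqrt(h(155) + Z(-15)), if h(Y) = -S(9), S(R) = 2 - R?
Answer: I*sqrt(116134)/2 ≈ 170.39*I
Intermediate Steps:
h(Y) = 7 (h(Y) = -(2 - 1*9) = -(2 - 9) = -1*(-7) = 7)
Z(j) = -(2 + 2*j*(-1 + j))**2/8 (Z(j) = -(2 + (j + j)*(-1 + j))**2/8 = -(2 + (2*j)*(-1 + j))**2/8 = -(2 + 2*j*(-1 + j))**2/8)
sqrt(h(155) + Z(-15)) = sqrt(7 - (1 + (-15)**2 - 1*(-15))**2/2) = sqrt(7 - (1 + 225 + 15)**2/2) = sqrt(7 - 1/2*241**2) = sqrt(7 - 1/2*58081) = sqrt(7 - 58081/2) = sqrt(-58067/2) = I*sqrt(116134)/2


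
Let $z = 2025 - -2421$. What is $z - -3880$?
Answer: $8326$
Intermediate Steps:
$z = 4446$ ($z = 2025 + 2421 = 4446$)
$z - -3880 = 4446 - -3880 = 4446 + 3880 = 8326$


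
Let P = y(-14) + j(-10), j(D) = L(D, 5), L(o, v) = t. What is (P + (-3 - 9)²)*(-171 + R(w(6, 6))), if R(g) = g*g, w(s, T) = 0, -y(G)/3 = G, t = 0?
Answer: -31806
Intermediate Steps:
y(G) = -3*G
L(o, v) = 0
j(D) = 0
P = 42 (P = -3*(-14) + 0 = 42 + 0 = 42)
R(g) = g²
(P + (-3 - 9)²)*(-171 + R(w(6, 6))) = (42 + (-3 - 9)²)*(-171 + 0²) = (42 + (-12)²)*(-171 + 0) = (42 + 144)*(-171) = 186*(-171) = -31806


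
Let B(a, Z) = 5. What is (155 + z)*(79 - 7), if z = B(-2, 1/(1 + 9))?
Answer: 11520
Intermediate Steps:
z = 5
(155 + z)*(79 - 7) = (155 + 5)*(79 - 7) = 160*72 = 11520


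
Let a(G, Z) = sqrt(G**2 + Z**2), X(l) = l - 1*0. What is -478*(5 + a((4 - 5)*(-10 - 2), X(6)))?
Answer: -2390 - 2868*sqrt(5) ≈ -8803.0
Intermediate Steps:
X(l) = l (X(l) = l + 0 = l)
-478*(5 + a((4 - 5)*(-10 - 2), X(6))) = -478*(5 + sqrt(((4 - 5)*(-10 - 2))**2 + 6**2)) = -478*(5 + sqrt((-1*(-12))**2 + 36)) = -478*(5 + sqrt(12**2 + 36)) = -478*(5 + sqrt(144 + 36)) = -478*(5 + sqrt(180)) = -478*(5 + 6*sqrt(5)) = -2390 - 2868*sqrt(5)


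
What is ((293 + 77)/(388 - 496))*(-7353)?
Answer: 151145/6 ≈ 25191.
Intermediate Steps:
((293 + 77)/(388 - 496))*(-7353) = (370/(-108))*(-7353) = (370*(-1/108))*(-7353) = -185/54*(-7353) = 151145/6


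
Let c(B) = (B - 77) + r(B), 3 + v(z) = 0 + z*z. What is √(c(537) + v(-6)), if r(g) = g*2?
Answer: √1567 ≈ 39.585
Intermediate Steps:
r(g) = 2*g
v(z) = -3 + z² (v(z) = -3 + (0 + z*z) = -3 + (0 + z²) = -3 + z²)
c(B) = -77 + 3*B (c(B) = (B - 77) + 2*B = (-77 + B) + 2*B = -77 + 3*B)
√(c(537) + v(-6)) = √((-77 + 3*537) + (-3 + (-6)²)) = √((-77 + 1611) + (-3 + 36)) = √(1534 + 33) = √1567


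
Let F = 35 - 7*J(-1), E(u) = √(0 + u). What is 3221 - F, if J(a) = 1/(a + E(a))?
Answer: 6365/2 - 7*I/2 ≈ 3182.5 - 3.5*I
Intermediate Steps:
E(u) = √u
J(a) = 1/(a + √a)
F = 35 - 7*(-1 - I)/2 (F = 35 - 7/(-1 + √(-1)) = 35 - 7*(-1 - I)/2 ≈ 38.5 + 3.5*I)
3221 - F = 3221 - (77/2 + 7*I/2) = 3221 + (-77/2 - 7*I/2) = 6365/2 - 7*I/2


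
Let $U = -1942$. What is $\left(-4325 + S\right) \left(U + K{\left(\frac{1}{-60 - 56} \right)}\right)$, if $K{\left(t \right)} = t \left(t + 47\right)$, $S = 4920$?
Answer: $- \frac{15551516785}{13456} \approx -1.1557 \cdot 10^{6}$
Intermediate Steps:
$K{\left(t \right)} = t \left(47 + t\right)$
$\left(-4325 + S\right) \left(U + K{\left(\frac{1}{-60 - 56} \right)}\right) = \left(-4325 + 4920\right) \left(-1942 + \frac{47 + \frac{1}{-60 - 56}}{-60 - 56}\right) = 595 \left(-1942 + \frac{47 + \frac{1}{-116}}{-116}\right) = 595 \left(-1942 - \frac{47 - \frac{1}{116}}{116}\right) = 595 \left(-1942 - \frac{5451}{13456}\right) = 595 \left(- \frac{26137003}{13456}\right) = - \frac{15551516785}{13456}$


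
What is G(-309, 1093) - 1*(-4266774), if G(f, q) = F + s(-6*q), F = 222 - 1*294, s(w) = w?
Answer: 4260144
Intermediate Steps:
F = -72 (F = 222 - 294 = -72)
G(f, q) = -72 - 6*q
G(-309, 1093) - 1*(-4266774) = (-72 - 6*1093) - 1*(-4266774) = (-72 - 6558) + 4266774 = -6630 + 4266774 = 4260144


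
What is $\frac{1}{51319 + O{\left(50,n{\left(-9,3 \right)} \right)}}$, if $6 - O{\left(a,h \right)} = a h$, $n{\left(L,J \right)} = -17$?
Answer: $\frac{1}{52175} \approx 1.9166 \cdot 10^{-5}$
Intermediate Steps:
$O{\left(a,h \right)} = 6 - a h$
$\frac{1}{51319 + O{\left(50,n{\left(-9,3 \right)} \right)}} = \frac{1}{51319 - \left(-6 + 50 \left(-17\right)\right)} = \frac{1}{51319 + \left(6 + 850\right)} = \frac{1}{51319 + 856} = \frac{1}{52175}$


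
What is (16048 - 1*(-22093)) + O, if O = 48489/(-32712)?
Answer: 415873301/10904 ≈ 38140.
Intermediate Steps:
O = -16163/10904 (O = 48489*(-1/32712) = -16163/10904 ≈ -1.4823)
(16048 - 1*(-22093)) + O = (16048 - 1*(-22093)) - 16163/10904 = (16048 + 22093) - 16163/10904 = 38141 - 16163/10904 = 415873301/10904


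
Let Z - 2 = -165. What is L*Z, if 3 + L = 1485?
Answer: -241566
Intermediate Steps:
L = 1482 (L = -3 + 1485 = 1482)
Z = -163 (Z = 2 - 165 = -163)
L*Z = 1482*(-163) = -241566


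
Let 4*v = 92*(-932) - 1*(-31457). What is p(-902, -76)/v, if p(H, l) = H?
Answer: 3608/54287 ≈ 0.066462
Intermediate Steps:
v = -54287/4 (v = (92*(-932) - 1*(-31457))/4 = (-85744 + 31457)/4 = (1/4)*(-54287) = -54287/4 ≈ -13572.)
p(-902, -76)/v = -902/(-54287/4) = -902*(-4/54287) = 3608/54287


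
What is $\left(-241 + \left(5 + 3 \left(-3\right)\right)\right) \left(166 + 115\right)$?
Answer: $-68845$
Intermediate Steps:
$\left(-241 + \left(5 + 3 \left(-3\right)\right)\right) \left(166 + 115\right) = \left(-241 + \left(5 - 9\right)\right) 281 = \left(-241 - 4\right) 281 = \left(-245\right) 281 = -68845$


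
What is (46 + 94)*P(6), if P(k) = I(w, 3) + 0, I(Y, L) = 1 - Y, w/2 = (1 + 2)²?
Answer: -2380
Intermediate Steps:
w = 18 (w = 2*(1 + 2)² = 2*3² = 2*9 = 18)
P(k) = -17 (P(k) = (1 - 1*18) + 0 = (1 - 18) + 0 = -17 + 0 = -17)
(46 + 94)*P(6) = (46 + 94)*(-17) = 140*(-17) = -2380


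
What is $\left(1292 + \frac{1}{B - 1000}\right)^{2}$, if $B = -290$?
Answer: $\frac{2777818889041}{1664100} \approx 1.6693 \cdot 10^{6}$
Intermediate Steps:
$\left(1292 + \frac{1}{B - 1000}\right)^{2} = \left(1292 + \frac{1}{-290 - 1000}\right)^{2} = \left(1292 + \frac{1}{-1290}\right)^{2} = \left(1292 - \frac{1}{1290}\right)^{2} = \left(\frac{1666679}{1290}\right)^{2} = \frac{2777818889041}{1664100}$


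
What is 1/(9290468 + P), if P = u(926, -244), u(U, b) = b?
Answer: 1/9290224 ≈ 1.0764e-7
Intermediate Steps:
P = -244
1/(9290468 + P) = 1/(9290468 - 244) = 1/9290224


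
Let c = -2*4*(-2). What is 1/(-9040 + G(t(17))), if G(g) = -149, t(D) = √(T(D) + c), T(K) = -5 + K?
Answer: -1/9189 ≈ -0.00010883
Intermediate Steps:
c = 16 (c = -8*(-2) = 16)
t(D) = √(11 + D) (t(D) = √((-5 + D) + 16) = √(11 + D))
1/(-9040 + G(t(17))) = 1/(-9040 - 149) = 1/(-9189) = -1/9189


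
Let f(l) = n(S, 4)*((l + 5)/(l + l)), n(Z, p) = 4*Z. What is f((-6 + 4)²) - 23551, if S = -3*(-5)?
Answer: -46967/2 ≈ -23484.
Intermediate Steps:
S = 15
f(l) = 30*(5 + l)/l (f(l) = (4*15)*((l + 5)/(l + l)) = 60*((5 + l)/((2*l))) = 60*((5 + l)*(1/(2*l))) = 60*((5 + l)/(2*l)) = 30*(5 + l)/l)
f((-6 + 4)²) - 23551 = (30 + 150/((-6 + 4)²)) - 23551 = (30 + 150/((-2)²)) - 23551 = (30 + 150/4) - 23551 = (30 + 150*(¼)) - 23551 = (30 + 75/2) - 23551 = 135/2 - 23551 = -46967/2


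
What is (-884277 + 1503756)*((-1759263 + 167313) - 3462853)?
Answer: -3131344307637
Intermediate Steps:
(-884277 + 1503756)*((-1759263 + 167313) - 3462853) = 619479*(-1591950 - 3462853) = 619479*(-5054803) = -3131344307637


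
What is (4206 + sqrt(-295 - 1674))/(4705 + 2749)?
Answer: 2103/3727 + I*sqrt(1969)/7454 ≈ 0.56426 + 0.005953*I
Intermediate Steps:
(4206 + sqrt(-295 - 1674))/(4705 + 2749) = (4206 + sqrt(-1969))/7454 = (4206 + I*sqrt(1969))*(1/7454) = 2103/3727 + I*sqrt(1969)/7454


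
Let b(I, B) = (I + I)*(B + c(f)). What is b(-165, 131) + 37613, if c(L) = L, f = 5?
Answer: -7267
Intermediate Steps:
b(I, B) = 2*I*(5 + B) (b(I, B) = (I + I)*(B + 5) = (2*I)*(5 + B) = 2*I*(5 + B))
b(-165, 131) + 37613 = 2*(-165)*(5 + 131) + 37613 = 2*(-165)*136 + 37613 = -44880 + 37613 = -7267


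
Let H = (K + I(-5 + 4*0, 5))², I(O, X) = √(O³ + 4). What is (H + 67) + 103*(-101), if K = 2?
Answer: -10453 + 44*I ≈ -10453.0 + 44.0*I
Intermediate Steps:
I(O, X) = √(4 + O³)
H = (2 + 11*I)² (H = (2 + √(4 + (-5 + 4*0)³))² = (2 + √(4 + (-5 + 0)³))² = (2 + √(4 + (-5)³))² = (2 + √(4 - 125))² = (2 + √(-121))² = (2 + 11*I)² ≈ -117.0 + 44.0*I)
(H + 67) + 103*(-101) = ((-117 + 44*I) + 67) + 103*(-101) = (-50 + 44*I) - 10403 = -10453 + 44*I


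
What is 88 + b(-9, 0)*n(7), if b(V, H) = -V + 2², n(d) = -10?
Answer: -42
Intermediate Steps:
b(V, H) = 4 - V (b(V, H) = -V + 4 = 4 - V)
88 + b(-9, 0)*n(7) = 88 + (4 - 1*(-9))*(-10) = 88 + (4 + 9)*(-10) = 88 + 13*(-10) = 88 - 130 = -42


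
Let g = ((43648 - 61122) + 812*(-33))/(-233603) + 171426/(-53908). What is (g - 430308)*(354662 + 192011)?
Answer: -1481193177677035580015/6296535262 ≈ -2.3524e+11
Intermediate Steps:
g = -18829560359/6296535262 (g = (-17474 - 26796)*(-1/233603) + 171426*(-1/53908) = -44270*(-1/233603) - 85713/26954 = 44270/233603 - 85713/26954 = -18829560359/6296535262 ≈ -2.9905)
(g - 430308)*(354662 + 192011) = (-18829560359/6296535262 - 430308)*(354662 + 192011) = -2709468325081055/6296535262*546673 = -1481193177677035580015/6296535262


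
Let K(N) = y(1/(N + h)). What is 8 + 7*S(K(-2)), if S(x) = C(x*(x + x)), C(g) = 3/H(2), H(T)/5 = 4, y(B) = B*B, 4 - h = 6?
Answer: 181/20 ≈ 9.0500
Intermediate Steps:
h = -2 (h = 4 - 1*6 = 4 - 6 = -2)
y(B) = B²
K(N) = (-2 + N)⁻² (K(N) = (1/(N - 2))² = (1/(-2 + N))² = (-2 + N)⁻²)
H(T) = 20 (H(T) = 5*4 = 20)
C(g) = 3/20
S(x) = 3/20
8 + 7*S(K(-2)) = 8 + 7*(3/20) = 8 + 21/20 = 181/20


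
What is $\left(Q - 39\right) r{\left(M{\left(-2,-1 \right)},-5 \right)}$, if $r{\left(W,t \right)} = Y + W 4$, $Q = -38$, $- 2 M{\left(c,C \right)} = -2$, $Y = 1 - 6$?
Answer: $77$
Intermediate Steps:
$Y = -5$ ($Y = 1 - 6 = -5$)
$M{\left(c,C \right)} = 1$ ($M{\left(c,C \right)} = \left(- \frac{1}{2}\right) \left(-2\right) = 1$)
$r{\left(W,t \right)} = -5 + 4 W$ ($r{\left(W,t \right)} = -5 + W 4 = -5 + 4 W$)
$\left(Q - 39\right) r{\left(M{\left(-2,-1 \right)},-5 \right)} = \left(-38 - 39\right) \left(-5 + 4 \cdot 1\right) = - 77 \left(-5 + 4\right) = \left(-77\right) \left(-1\right) = 77$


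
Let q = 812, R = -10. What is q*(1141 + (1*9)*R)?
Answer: 853412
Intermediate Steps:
q*(1141 + (1*9)*R) = 812*(1141 + (1*9)*(-10)) = 812*(1141 + 9*(-10)) = 812*(1141 - 90) = 812*1051 = 853412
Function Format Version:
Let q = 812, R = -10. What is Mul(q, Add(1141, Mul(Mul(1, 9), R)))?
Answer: 853412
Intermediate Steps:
Mul(q, Add(1141, Mul(Mul(1, 9), R))) = Mul(812, Add(1141, Mul(Mul(1, 9), -10))) = Mul(812, Add(1141, Mul(9, -10))) = Mul(812, Add(1141, -90)) = Mul(812, 1051) = 853412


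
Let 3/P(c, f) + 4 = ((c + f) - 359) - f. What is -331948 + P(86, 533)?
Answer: -91949599/277 ≈ -3.3195e+5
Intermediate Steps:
P(c, f) = 3/(-363 + c) (P(c, f) = 3/(-4 + (((c + f) - 359) - f)) = 3/(-4 + ((-359 + c + f) - f)) = 3/(-4 + (-359 + c)) = 3/(-363 + c))
-331948 + P(86, 533) = -331948 + 3/(-363 + 86) = -331948 + 3/(-277) = -331948 + 3*(-1/277) = -331948 - 3/277 = -91949599/277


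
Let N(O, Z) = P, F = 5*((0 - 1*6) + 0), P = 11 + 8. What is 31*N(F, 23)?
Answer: 589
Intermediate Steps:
P = 19
F = -30 (F = 5*((0 - 6) + 0) = 5*(-6 + 0) = 5*(-6) = -30)
N(O, Z) = 19
31*N(F, 23) = 31*19 = 589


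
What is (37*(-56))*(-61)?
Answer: 126392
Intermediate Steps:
(37*(-56))*(-61) = -2072*(-61) = 126392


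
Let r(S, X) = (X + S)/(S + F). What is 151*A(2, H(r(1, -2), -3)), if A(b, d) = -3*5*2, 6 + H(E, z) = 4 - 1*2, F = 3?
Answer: -4530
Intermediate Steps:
r(S, X) = (S + X)/(3 + S) (r(S, X) = (X + S)/(S + 3) = (S + X)/(3 + S))
H(E, z) = -4 (H(E, z) = -6 + (4 - 1*2) = -6 + (4 - 2) = -6 + 2 = -4)
A(b, d) = -30 (A(b, d) = -15*2 = -30)
151*A(2, H(r(1, -2), -3)) = 151*(-30) = -4530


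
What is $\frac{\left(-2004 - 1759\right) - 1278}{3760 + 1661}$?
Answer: $- \frac{5041}{5421} \approx -0.9299$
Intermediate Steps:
$\frac{\left(-2004 - 1759\right) - 1278}{3760 + 1661} = \frac{-3763 - 1278}{5421} = \left(-5041\right) \frac{1}{5421} = - \frac{5041}{5421}$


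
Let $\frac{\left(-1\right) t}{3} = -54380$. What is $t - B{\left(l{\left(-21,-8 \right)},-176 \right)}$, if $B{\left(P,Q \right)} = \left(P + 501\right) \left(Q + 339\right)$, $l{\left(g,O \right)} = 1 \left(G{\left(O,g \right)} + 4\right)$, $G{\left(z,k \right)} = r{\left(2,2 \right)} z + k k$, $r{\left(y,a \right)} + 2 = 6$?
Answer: $14158$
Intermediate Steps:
$t = 163140$ ($t = \left(-3\right) \left(-54380\right) = 163140$)
$r{\left(y,a \right)} = 4$ ($r{\left(y,a \right)} = -2 + 6 = 4$)
$G{\left(z,k \right)} = k^{2} + 4 z$ ($G{\left(z,k \right)} = 4 z + k k = 4 z + k^{2} = k^{2} + 4 z$)
$l{\left(g,O \right)} = 4 + g^{2} + 4 O$ ($l{\left(g,O \right)} = 1 \left(\left(g^{2} + 4 O\right) + 4\right) = 1 \left(4 + g^{2} + 4 O\right) = 4 + g^{2} + 4 O$)
$B{\left(P,Q \right)} = \left(339 + Q\right) \left(501 + P\right)$ ($B{\left(P,Q \right)} = \left(501 + P\right) \left(339 + Q\right) = \left(339 + Q\right) \left(501 + P\right)$)
$t - B{\left(l{\left(-21,-8 \right)},-176 \right)} = 163140 - \left(169839 + 339 \left(4 + \left(-21\right)^{2} + 4 \left(-8\right)\right) + 501 \left(-176\right) + \left(4 + \left(-21\right)^{2} + 4 \left(-8\right)\right) \left(-176\right)\right) = 163140 - \left(169839 + 339 \left(4 + 441 - 32\right) - 88176 + \left(4 + 441 - 32\right) \left(-176\right)\right) = 163140 - \left(169839 + 339 \cdot 413 - 88176 + 413 \left(-176\right)\right) = 163140 - \left(169839 + 140007 - 88176 - 72688\right) = 163140 - 148982 = 14158$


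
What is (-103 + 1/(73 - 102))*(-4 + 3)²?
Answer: -2988/29 ≈ -103.03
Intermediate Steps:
(-103 + 1/(73 - 102))*(-4 + 3)² = (-103 + 1/(-29))*(-1)² = (-103 - 1/29)*1 = -2988/29*1 = -2988/29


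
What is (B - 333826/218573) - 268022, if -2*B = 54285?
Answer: -129030648169/437146 ≈ -2.9517e+5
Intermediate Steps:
B = -54285/2 (B = -½*54285 = -54285/2 ≈ -27143.)
(B - 333826/218573) - 268022 = (-54285/2 - 333826/218573) - 268022 = -11865902957/437146 - 268022 = -129030648169/437146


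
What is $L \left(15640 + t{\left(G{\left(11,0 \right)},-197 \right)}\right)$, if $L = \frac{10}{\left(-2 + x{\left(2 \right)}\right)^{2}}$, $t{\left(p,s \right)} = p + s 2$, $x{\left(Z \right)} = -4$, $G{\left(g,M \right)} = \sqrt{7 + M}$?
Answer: $4235 + \frac{5 \sqrt{7}}{18} \approx 4235.7$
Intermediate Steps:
$t{\left(p,s \right)} = p + 2 s$
$L = \frac{5}{18}$ ($L = \frac{10}{\left(-2 - 4\right)^{2}} = \frac{10}{\left(-6\right)^{2}} = \frac{10}{36} = 10 \cdot \frac{1}{36} = \frac{5}{18} \approx 0.27778$)
$L \left(15640 + t{\left(G{\left(11,0 \right)},-197 \right)}\right) = \frac{5 \left(15640 + \left(\sqrt{7 + 0} + 2 \left(-197\right)\right)\right)}{18} = \frac{5 \left(15640 - \left(394 - \sqrt{7}\right)\right)}{18} = \frac{5 \left(15246 + \sqrt{7}\right)}{18} = 4235 + \frac{5 \sqrt{7}}{18}$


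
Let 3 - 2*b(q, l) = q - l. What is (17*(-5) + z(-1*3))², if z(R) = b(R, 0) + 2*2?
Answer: 6084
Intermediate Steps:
b(q, l) = 3/2 + l/2 - q/2 (b(q, l) = 3/2 - (q - l)/2 = 3/2 + (l/2 - q/2) = 3/2 + l/2 - q/2)
z(R) = 11/2 - R/2 (z(R) = (3/2 + (½)*0 - R/2) + 2*2 = (3/2 + 0 - R/2) + 4 = (3/2 - R/2) + 4 = 11/2 - R/2)
(17*(-5) + z(-1*3))² = (17*(-5) + (11/2 - (-1)*3/2))² = (-85 + (11/2 - ½*(-3)))² = (-85 + (11/2 + 3/2))² = (-85 + 7)² = (-78)² = 6084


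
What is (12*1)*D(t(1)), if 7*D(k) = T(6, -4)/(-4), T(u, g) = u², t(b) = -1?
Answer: -108/7 ≈ -15.429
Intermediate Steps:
D(k) = -9/7 (D(k) = (6²/(-4))/7 = (36*(-¼))/7 = (⅐)*(-9) = -9/7)
(12*1)*D(t(1)) = (12*1)*(-9/7) = 12*(-9/7) = -108/7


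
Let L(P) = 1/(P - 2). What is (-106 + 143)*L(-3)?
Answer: -37/5 ≈ -7.4000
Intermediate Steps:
L(P) = 1/(-2 + P)
(-106 + 143)*L(-3) = (-106 + 143)/(-2 - 3) = 37/(-5) = 37*(-⅕) = -37/5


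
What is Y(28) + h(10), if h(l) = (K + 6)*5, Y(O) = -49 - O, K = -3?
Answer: -62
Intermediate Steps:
h(l) = 15 (h(l) = (-3 + 6)*5 = 3*5 = 15)
Y(28) + h(10) = (-49 - 1*28) + 15 = (-49 - 28) + 15 = -77 + 15 = -62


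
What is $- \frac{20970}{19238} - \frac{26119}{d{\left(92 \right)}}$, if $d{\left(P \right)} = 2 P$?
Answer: $- \frac{253167901}{1769896} \approx -143.04$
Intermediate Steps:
$- \frac{20970}{19238} - \frac{26119}{d{\left(92 \right)}} = - \frac{20970}{19238} - \frac{26119}{2 \cdot 92} = \left(-20970\right) \frac{1}{19238} - \frac{26119}{184} = - \frac{10485}{9619} - \frac{26119}{184} = - \frac{253167901}{1769896}$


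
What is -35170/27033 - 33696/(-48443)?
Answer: -792836342/1309559619 ≈ -0.60542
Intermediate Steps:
-35170/27033 - 33696/(-48443) = -35170*1/27033 - 33696*(-1/48443) = -35170/27033 + 33696/48443 = -792836342/1309559619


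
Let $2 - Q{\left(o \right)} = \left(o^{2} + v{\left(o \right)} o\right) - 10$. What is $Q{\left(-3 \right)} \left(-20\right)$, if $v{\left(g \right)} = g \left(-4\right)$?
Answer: $-780$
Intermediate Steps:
$v{\left(g \right)} = - 4 g$
$Q{\left(o \right)} = 12 + 3 o^{2}$ ($Q{\left(o \right)} = 2 - \left(\left(o^{2} + - 4 o o\right) - 10\right) = 2 - \left(\left(o^{2} - 4 o^{2}\right) - 10\right) = 2 - \left(- 3 o^{2} - 10\right) = 2 - \left(-10 - 3 o^{2}\right) = 2 + \left(10 + 3 o^{2}\right) = 12 + 3 o^{2}$)
$Q{\left(-3 \right)} \left(-20\right) = \left(12 + 3 \left(-3\right)^{2}\right) \left(-20\right) = \left(12 + 3 \cdot 9\right) \left(-20\right) = \left(12 + 27\right) \left(-20\right) = 39 \left(-20\right) = -780$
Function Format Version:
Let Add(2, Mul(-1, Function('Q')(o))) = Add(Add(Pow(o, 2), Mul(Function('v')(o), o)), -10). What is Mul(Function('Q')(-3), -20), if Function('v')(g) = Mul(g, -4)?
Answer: -780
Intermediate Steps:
Function('v')(g) = Mul(-4, g)
Function('Q')(o) = Add(12, Mul(3, Pow(o, 2))) (Function('Q')(o) = Add(2, Mul(-1, Add(Add(Pow(o, 2), Mul(Mul(-4, o), o)), -10))) = Add(2, Mul(-1, Add(Add(Pow(o, 2), Mul(-4, Pow(o, 2))), -10))) = Add(2, Mul(-1, Add(Mul(-3, Pow(o, 2)), -10))) = Add(2, Mul(-1, Add(-10, Mul(-3, Pow(o, 2))))) = Add(2, Add(10, Mul(3, Pow(o, 2)))) = Add(12, Mul(3, Pow(o, 2))))
Mul(Function('Q')(-3), -20) = Mul(Add(12, Mul(3, Pow(-3, 2))), -20) = Mul(Add(12, Mul(3, 9)), -20) = Mul(Add(12, 27), -20) = Mul(39, -20) = -780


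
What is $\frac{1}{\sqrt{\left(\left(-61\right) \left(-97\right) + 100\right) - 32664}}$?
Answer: $- \frac{i \sqrt{26647}}{26647} \approx - 0.006126 i$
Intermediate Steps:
$\frac{1}{\sqrt{\left(\left(-61\right) \left(-97\right) + 100\right) - 32664}} = \frac{1}{\sqrt{\left(5917 + 100\right) - 32664}} = \frac{1}{\sqrt{6017 - 32664}} = \frac{1}{\sqrt{-26647}} = \frac{1}{i \sqrt{26647}} = - \frac{i \sqrt{26647}}{26647}$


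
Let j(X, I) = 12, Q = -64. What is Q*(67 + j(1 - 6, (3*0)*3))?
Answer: -5056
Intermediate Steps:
Q*(67 + j(1 - 6, (3*0)*3)) = -64*(67 + 12) = -64*79 = -5056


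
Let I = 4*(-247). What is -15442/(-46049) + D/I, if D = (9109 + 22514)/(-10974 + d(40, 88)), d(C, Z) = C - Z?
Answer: 56538503613/167153817688 ≈ 0.33824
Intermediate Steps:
I = -988
D = -10541/3674 (D = (9109 + 22514)/(-10974 + (40 - 1*88)) = 31623/(-10974 + (40 - 88)) = 31623/(-10974 - 48) = 31623/(-11022) = 31623*(-1/11022) = -10541/3674 ≈ -2.8691)
-15442/(-46049) + D/I = -15442/(-46049) - 10541/3674/(-988) = -15442*(-1/46049) - 10541/3674*(-1/988) = 15442/46049 + 10541/3629912 = 56538503613/167153817688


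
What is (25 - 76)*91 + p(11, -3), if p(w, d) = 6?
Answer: -4635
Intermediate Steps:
(25 - 76)*91 + p(11, -3) = (25 - 76)*91 + 6 = -51*91 + 6 = -4641 + 6 = -4635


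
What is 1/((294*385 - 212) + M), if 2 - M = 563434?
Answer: -1/450454 ≈ -2.2200e-6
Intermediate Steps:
M = -563432 (M = 2 - 1*563434 = 2 - 563434 = -563432)
1/((294*385 - 212) + M) = 1/((294*385 - 212) - 563432) = 1/((113190 - 212) - 563432) = 1/(112978 - 563432) = 1/(-450454) = -1/450454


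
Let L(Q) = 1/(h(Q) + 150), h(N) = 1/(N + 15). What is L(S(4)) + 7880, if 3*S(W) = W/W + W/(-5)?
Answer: 267250426/33915 ≈ 7880.0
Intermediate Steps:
h(N) = 1/(15 + N)
S(W) = ⅓ - W/15 (S(W) = (W/W + W/(-5))/3 = (1 + W*(-⅕))/3 = (1 - W/5)/3 = ⅓ - W/15)
L(Q) = 1/(150 + 1/(15 + Q)) (L(Q) = 1/(1/(15 + Q) + 150) = 1/(150 + 1/(15 + Q)))
L(S(4)) + 7880 = (15 + (⅓ - 1/15*4))/(2251 + 150*(⅓ - 1/15*4)) + 7880 = (15 + (⅓ - 4/15))/(2251 + 150*(⅓ - 4/15)) + 7880 = (15 + 1/15)/(2251 + 150*(1/15)) + 7880 = (226/15)/(2251 + 10) + 7880 = (226/15)/2261 + 7880 = (1/2261)*(226/15) + 7880 = 226/33915 + 7880 = 267250426/33915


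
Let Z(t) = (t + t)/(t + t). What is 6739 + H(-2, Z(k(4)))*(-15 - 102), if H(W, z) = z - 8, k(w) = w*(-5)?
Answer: 7558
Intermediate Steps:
k(w) = -5*w
Z(t) = 1 (Z(t) = (2*t)/((2*t)) = (2*t)*(1/(2*t)) = 1)
H(W, z) = -8 + z
6739 + H(-2, Z(k(4)))*(-15 - 102) = 6739 + (-8 + 1)*(-15 - 102) = 6739 - 7*(-117) = 6739 + 819 = 7558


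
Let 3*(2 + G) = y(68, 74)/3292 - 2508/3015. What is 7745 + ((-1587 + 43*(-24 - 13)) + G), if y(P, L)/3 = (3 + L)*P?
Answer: 11330598532/2481345 ≈ 4566.3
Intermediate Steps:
y(P, L) = 3*P*(3 + L) (y(P, L) = 3*((3 + L)*P) = 3*(P*(3 + L)) = 3*P*(3 + L))
G = -1704083/2481345 (G = -2 + ((3*68*(3 + 74))/3292 - 2508/3015)/3 = -2 + ((3*68*77)*(1/3292) - 2508*1/3015)/3 = -2 + (15708*(1/3292) - 836/1005)/3 = -2 + (3927/823 - 836/1005)/3 = -2 + (⅓)*(3258607/827115) = -2 + 3258607/2481345 = -1704083/2481345 ≈ -0.68676)
7745 + ((-1587 + 43*(-24 - 13)) + G) = 7745 + ((-1587 + 43*(-24 - 13)) - 1704083/2481345) = 7745 + ((-1587 + 43*(-37)) - 1704083/2481345) = 7745 + ((-1587 - 1591) - 1704083/2481345) = 7745 + (-3178 - 1704083/2481345) = 7745 - 7887418493/2481345 = 11330598532/2481345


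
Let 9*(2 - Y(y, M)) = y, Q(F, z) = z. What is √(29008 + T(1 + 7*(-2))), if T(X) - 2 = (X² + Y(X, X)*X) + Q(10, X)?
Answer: √262091/3 ≈ 170.65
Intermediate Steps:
Y(y, M) = 2 - y/9
T(X) = 2 + X + X² + X*(2 - X/9) (T(X) = 2 + ((X² + (2 - X/9)*X) + X) = 2 + ((X² + X*(2 - X/9)) + X) = 2 + (X + X² + X*(2 - X/9)) = 2 + X + X² + X*(2 - X/9))
√(29008 + T(1 + 7*(-2))) = √(29008 + (2 + 3*(1 + 7*(-2)) + 8*(1 + 7*(-2))²/9)) = √(29008 + (2 + 3*(1 - 14) + 8*(1 - 14)²/9)) = √(29008 + (2 + 3*(-13) + (8/9)*(-13)²)) = √(29008 + (2 - 39 + (8/9)*169)) = √(29008 + (2 - 39 + 1352/9)) = √(29008 + 1019/9) = √(262091/9) = √262091/3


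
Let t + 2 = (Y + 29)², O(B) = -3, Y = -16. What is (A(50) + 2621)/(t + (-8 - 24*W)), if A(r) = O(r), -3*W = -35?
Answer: -238/11 ≈ -21.636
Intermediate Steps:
W = 35/3 (W = -⅓*(-35) = 35/3 ≈ 11.667)
t = 167 (t = -2 + (-16 + 29)² = -2 + 13² = -2 + 169 = 167)
A(r) = -3
(A(50) + 2621)/(t + (-8 - 24*W)) = (-3 + 2621)/(167 + (-8 - 24*35/3)) = 2618/(167 + (-8 - 280)) = 2618/(167 - 288) = 2618/(-121) = 2618*(-1/121) = -238/11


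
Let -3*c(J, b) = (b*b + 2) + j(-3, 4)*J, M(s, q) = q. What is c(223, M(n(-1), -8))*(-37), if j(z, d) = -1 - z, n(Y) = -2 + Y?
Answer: 18944/3 ≈ 6314.7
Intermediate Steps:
c(J, b) = -⅔ - 2*J/3 - b²/3 (c(J, b) = -((b*b + 2) + (-1 - 1*(-3))*J)/3 = -((b² + 2) + (-1 + 3)*J)/3 = -((2 + b²) + 2*J)/3 = -(2 + b² + 2*J)/3 = -⅔ - 2*J/3 - b²/3)
c(223, M(n(-1), -8))*(-37) = (-⅔ - ⅔*223 - ⅓*(-8)²)*(-37) = (-⅔ - 446/3 - ⅓*64)*(-37) = (-⅔ - 446/3 - 64/3)*(-37) = -512/3*(-37) = 18944/3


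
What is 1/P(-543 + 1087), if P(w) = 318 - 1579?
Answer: -1/1261 ≈ -0.00079302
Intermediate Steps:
P(w) = -1261
1/P(-543 + 1087) = 1/(-1261) = -1/1261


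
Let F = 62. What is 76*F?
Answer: 4712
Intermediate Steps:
76*F = 76*62 = 4712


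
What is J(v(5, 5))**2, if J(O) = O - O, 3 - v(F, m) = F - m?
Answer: 0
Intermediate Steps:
v(F, m) = 3 + m - F (v(F, m) = 3 - (F - m) = 3 + (m - F) = 3 + m - F)
J(O) = 0
J(v(5, 5))**2 = 0**2 = 0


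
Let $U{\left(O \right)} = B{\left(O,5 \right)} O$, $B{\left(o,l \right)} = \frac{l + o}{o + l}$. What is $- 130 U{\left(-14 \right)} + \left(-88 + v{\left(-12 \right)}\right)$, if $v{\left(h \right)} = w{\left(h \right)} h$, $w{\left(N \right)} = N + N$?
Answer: $2020$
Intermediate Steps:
$w{\left(N \right)} = 2 N$
$v{\left(h \right)} = 2 h^{2}$ ($v{\left(h \right)} = 2 h h = 2 h^{2}$)
$B{\left(o,l \right)} = 1$ ($B{\left(o,l \right)} = \frac{l + o}{l + o} = 1$)
$U{\left(O \right)} = O$ ($U{\left(O \right)} = 1 O = O$)
$- 130 U{\left(-14 \right)} + \left(-88 + v{\left(-12 \right)}\right) = \left(-130\right) \left(-14\right) - \left(88 - 2 \left(-12\right)^{2}\right) = 1820 + \left(-88 + 2 \cdot 144\right) = 1820 + \left(-88 + 288\right) = 1820 + 200 = 2020$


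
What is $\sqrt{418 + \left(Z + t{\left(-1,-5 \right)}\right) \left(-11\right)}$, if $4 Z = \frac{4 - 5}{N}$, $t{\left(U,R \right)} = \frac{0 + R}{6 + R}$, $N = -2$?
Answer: $\frac{7 \sqrt{154}}{4} \approx 21.717$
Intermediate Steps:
$t{\left(U,R \right)} = \frac{R}{6 + R}$
$Z = \frac{1}{8}$ ($Z = \frac{\left(4 - 5\right) \frac{1}{-2}}{4} = \frac{\left(4 - 5\right) \left(- \frac{1}{2}\right)}{4} = \frac{\left(-1\right) \left(- \frac{1}{2}\right)}{4} = \frac{1}{4} \cdot \frac{1}{2} = \frac{1}{8} \approx 0.125$)
$\sqrt{418 + \left(Z + t{\left(-1,-5 \right)}\right) \left(-11\right)} = \sqrt{418 + \left(\frac{1}{8} - \frac{5}{6 - 5}\right) \left(-11\right)} = \sqrt{418 + \left(\frac{1}{8} - \frac{5}{1}\right) \left(-11\right)} = \sqrt{418 + \left(\frac{1}{8} - 5\right) \left(-11\right)} = \sqrt{418 - - \frac{429}{8}} = \sqrt{418 + \frac{429}{8}} = \sqrt{\frac{3773}{8}} = \frac{7 \sqrt{154}}{4}$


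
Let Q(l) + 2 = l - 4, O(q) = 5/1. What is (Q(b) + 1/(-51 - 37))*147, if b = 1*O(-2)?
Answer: -13083/88 ≈ -148.67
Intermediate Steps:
O(q) = 5 (O(q) = 5*1 = 5)
b = 5 (b = 1*5 = 5)
Q(l) = -6 + l (Q(l) = -2 + (l - 4) = -2 + (-4 + l) = -6 + l)
(Q(b) + 1/(-51 - 37))*147 = ((-6 + 5) + 1/(-51 - 37))*147 = (-1 + 1/(-88))*147 = (-1 - 1/88)*147 = -89/88*147 = -13083/88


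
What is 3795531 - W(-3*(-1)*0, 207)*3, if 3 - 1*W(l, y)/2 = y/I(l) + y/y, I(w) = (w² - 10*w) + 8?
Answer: 15182697/4 ≈ 3.7957e+6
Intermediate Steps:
I(w) = 8 + w² - 10*w
W(l, y) = 4 - 2*y/(8 + l² - 10*l) (W(l, y) = 6 - 2*(y/(8 + l² - 10*l) + y/y) = 6 - 2*(y/(8 + l² - 10*l) + 1) = 6 - 2*(1 + y/(8 + l² - 10*l)) = 6 + (-2 - 2*y/(8 + l² - 10*l)) = 4 - 2*y/(8 + l² - 10*l))
3795531 - W(-3*(-1)*0, 207)*3 = 3795531 - (4 - 2*207/(8 + (-3*(-1)*0)² - 10*(-3*(-1))*0))*3 = 3795531 - (4 - 2*207/(8 + (3*0)² - 30*0))*3 = 3795531 - (4 - 2*207/(8 + 0² - 10*0))*3 = 3795531 - (4 - 2*207/(8 + 0 + 0))*3 = 3795531 - (4 - 2*207/8)*3 = 3795531 - (4 - 2*207*⅛)*3 = 3795531 - (4 - 207/4)*3 = 3795531 - (-191)*3/4 = 3795531 - 1*(-573/4) = 3795531 + 573/4 = 15182697/4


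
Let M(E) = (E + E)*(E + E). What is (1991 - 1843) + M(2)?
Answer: 164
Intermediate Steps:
M(E) = 4*E² (M(E) = (2*E)*(2*E) = 4*E²)
(1991 - 1843) + M(2) = (1991 - 1843) + 4*2² = 148 + 4*4 = 148 + 16 = 164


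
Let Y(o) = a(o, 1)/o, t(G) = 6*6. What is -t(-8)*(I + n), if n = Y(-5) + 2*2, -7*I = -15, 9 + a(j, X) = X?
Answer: -9756/35 ≈ -278.74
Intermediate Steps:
t(G) = 36
a(j, X) = -9 + X
I = 15/7 (I = -⅐*(-15) = 15/7 ≈ 2.1429)
Y(o) = -8/o (Y(o) = (-9 + 1)/o = -8/o)
n = 28/5 (n = -8/(-5) + 2*2 = -8*(-⅕) + 4 = 8/5 + 4 = 28/5 ≈ 5.6000)
-t(-8)*(I + n) = -36*(15/7 + 28/5) = -36*271/35 = -1*9756/35 = -9756/35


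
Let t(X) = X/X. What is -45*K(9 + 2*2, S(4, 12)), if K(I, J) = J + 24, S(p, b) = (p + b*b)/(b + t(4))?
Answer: -20700/13 ≈ -1592.3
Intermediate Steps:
t(X) = 1
S(p, b) = (p + b²)/(1 + b) (S(p, b) = (p + b*b)/(b + 1) = (p + b²)/(1 + b))
K(I, J) = 24 + J
-45*K(9 + 2*2, S(4, 12)) = -45*(24 + (4 + 12²)/(1 + 12)) = -45*(24 + (4 + 144)/13) = -45*(24 + (1/13)*148) = -45*(24 + 148/13) = -45*460/13 = -20700/13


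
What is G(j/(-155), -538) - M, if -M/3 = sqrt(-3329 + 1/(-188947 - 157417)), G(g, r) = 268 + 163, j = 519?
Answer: 431 + 3*I*sqrt(99843385144387)/173182 ≈ 431.0 + 173.09*I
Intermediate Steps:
G(g, r) = 431
M = -3*I*sqrt(99843385144387)/173182 (M = -3*sqrt(-3329 + 1/(-188947 - 157417)) = -3*sqrt(-3329 + 1/(-346364)) = -3*sqrt(-3329 - 1/346364) = -3*I*sqrt(99843385144387)/173182 ≈ -173.09*I)
G(j/(-155), -538) - M = 431 - (-3)*I*sqrt(99843385144387)/173182 = 431 + 3*I*sqrt(99843385144387)/173182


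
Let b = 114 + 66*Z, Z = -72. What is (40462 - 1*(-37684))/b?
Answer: -39073/2319 ≈ -16.849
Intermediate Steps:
b = -4638 (b = 114 + 66*(-72) = 114 - 4752 = -4638)
(40462 - 1*(-37684))/b = (40462 - 1*(-37684))/(-4638) = (40462 + 37684)*(-1/4638) = 78146*(-1/4638) = -39073/2319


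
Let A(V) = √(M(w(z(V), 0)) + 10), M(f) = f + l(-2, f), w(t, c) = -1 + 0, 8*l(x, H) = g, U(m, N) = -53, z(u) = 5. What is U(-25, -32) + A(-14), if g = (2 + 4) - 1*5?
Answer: -53 + √146/4 ≈ -49.979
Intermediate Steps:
g = 1 (g = 6 - 5 = 1)
l(x, H) = ⅛ (l(x, H) = (⅛)*1 = ⅛)
w(t, c) = -1
M(f) = ⅛ + f (M(f) = f + ⅛ = ⅛ + f)
A(V) = √146/4 (A(V) = √((⅛ - 1) + 10) = √(-7/8 + 10) = √(73/8) = √146/4)
U(-25, -32) + A(-14) = -53 + √146/4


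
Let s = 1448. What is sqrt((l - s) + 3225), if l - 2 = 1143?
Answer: sqrt(2922) ≈ 54.056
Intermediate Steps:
l = 1145 (l = 2 + 1143 = 1145)
sqrt((l - s) + 3225) = sqrt((1145 - 1*1448) + 3225) = sqrt((1145 - 1448) + 3225) = sqrt(-303 + 3225) = sqrt(2922)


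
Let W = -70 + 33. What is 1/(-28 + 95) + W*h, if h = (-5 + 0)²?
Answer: -61974/67 ≈ -924.99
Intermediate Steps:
h = 25 (h = (-5)² = 25)
W = -37
1/(-28 + 95) + W*h = 1/(-28 + 95) - 37*25 = 1/67 - 925 = -61974/67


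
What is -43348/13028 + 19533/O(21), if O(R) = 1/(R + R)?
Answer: 2671986365/3257 ≈ 8.2038e+5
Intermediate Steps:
O(R) = 1/(2*R)
-43348/13028 + 19533/O(21) = -43348/13028 + 19533/(((½)/21)) = -43348*1/13028 + 19533/(((½)*(1/21))) = -10837/3257 + 19533/(1/42) = -10837/3257 + 19533*42 = -10837/3257 + 820386 = 2671986365/3257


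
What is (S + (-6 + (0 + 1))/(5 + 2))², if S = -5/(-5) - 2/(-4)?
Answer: 121/196 ≈ 0.61735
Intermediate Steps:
S = 3/2 (S = -5*(-⅕) - 2*(-¼) = 1 + ½ = 3/2 ≈ 1.5000)
(S + (-6 + (0 + 1))/(5 + 2))² = (3/2 + (-6 + (0 + 1))/(5 + 2))² = (3/2 + (-6 + 1)/7)² = (3/2 - 5*⅐)² = (3/2 - 5/7)² = (11/14)² = 121/196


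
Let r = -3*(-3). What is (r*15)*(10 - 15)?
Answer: -675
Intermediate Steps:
r = 9
(r*15)*(10 - 15) = (9*15)*(10 - 15) = 135*(-5) = -675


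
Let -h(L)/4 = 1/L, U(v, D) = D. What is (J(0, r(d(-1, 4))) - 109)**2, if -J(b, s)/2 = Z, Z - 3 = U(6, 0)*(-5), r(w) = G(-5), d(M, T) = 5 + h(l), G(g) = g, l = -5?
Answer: 13225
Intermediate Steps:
h(L) = -4/L
d(M, T) = 29/5 (d(M, T) = 5 - 4/(-5) = 5 - 4*(-1/5) = 5 + 4/5 = 29/5)
r(w) = -5
Z = 3 (Z = 3 + 0*(-5) = 3 + 0 = 3)
J(b, s) = -6 (J(b, s) = -2*3 = -6)
(J(0, r(d(-1, 4))) - 109)**2 = (-6 - 109)**2 = (-115)**2 = 13225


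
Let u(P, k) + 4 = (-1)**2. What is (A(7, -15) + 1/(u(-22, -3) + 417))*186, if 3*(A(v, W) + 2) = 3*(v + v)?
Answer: 154039/69 ≈ 2232.4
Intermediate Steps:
u(P, k) = -3 (u(P, k) = -4 + (-1)**2 = -4 + 1 = -3)
A(v, W) = -2 + 2*v (A(v, W) = -2 + (3*(v + v))/3 = -2 + (3*(2*v))/3 = -2 + (6*v)/3 = -2 + 2*v)
(A(7, -15) + 1/(u(-22, -3) + 417))*186 = ((-2 + 2*7) + 1/(-3 + 417))*186 = ((-2 + 14) + 1/414)*186 = (12 + 1/414)*186 = (4969/414)*186 = 154039/69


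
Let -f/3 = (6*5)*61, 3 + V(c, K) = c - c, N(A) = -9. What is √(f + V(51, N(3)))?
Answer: I*√5493 ≈ 74.115*I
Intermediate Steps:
V(c, K) = -3 (V(c, K) = -3 + (c - c) = -3 + 0 = -3)
f = -5490 (f = -3*6*5*61 = -90*61 = -3*1830 = -5490)
√(f + V(51, N(3))) = √(-5490 - 3) = √(-5493) = I*√5493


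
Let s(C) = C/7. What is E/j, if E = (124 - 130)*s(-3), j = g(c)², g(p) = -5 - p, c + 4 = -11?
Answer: 9/350 ≈ 0.025714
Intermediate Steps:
c = -15 (c = -4 - 11 = -15)
s(C) = C/7 (s(C) = C*(⅐) = C/7)
j = 100 (j = (-5 - 1*(-15))² = (-5 + 15)² = 10² = 100)
E = 18/7 (E = (124 - 130)*((⅐)*(-3)) = -6*(-3/7) = 18/7 ≈ 2.5714)
E/j = (18/7)/100 = (18/7)*(1/100) = 9/350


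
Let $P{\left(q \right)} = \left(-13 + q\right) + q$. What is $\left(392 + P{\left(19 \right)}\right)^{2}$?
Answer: $173889$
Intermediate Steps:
$P{\left(q \right)} = -13 + 2 q$
$\left(392 + P{\left(19 \right)}\right)^{2} = \left(392 + \left(-13 + 2 \cdot 19\right)\right)^{2} = \left(392 + \left(-13 + 38\right)\right)^{2} = \left(392 + 25\right)^{2} = 417^{2} = 173889$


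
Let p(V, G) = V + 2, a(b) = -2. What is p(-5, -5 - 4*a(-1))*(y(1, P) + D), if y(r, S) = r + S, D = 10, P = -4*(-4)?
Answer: -81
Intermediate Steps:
p(V, G) = 2 + V
P = 16
y(r, S) = S + r
p(-5, -5 - 4*a(-1))*(y(1, P) + D) = (2 - 5)*((16 + 1) + 10) = -3*(17 + 10) = -3*27 = -81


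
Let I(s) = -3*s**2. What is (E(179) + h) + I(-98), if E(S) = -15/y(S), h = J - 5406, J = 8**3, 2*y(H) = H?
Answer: -6033404/179 ≈ -33706.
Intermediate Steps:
y(H) = H/2
J = 512
h = -4894 (h = 512 - 5406 = -4894)
E(S) = -30/S (E(S) = -15*2/S = -30/S)
(E(179) + h) + I(-98) = (-30/179 - 4894) - 3*(-98)**2 = (-30*1/179 - 4894) - 3*9604 = (-30/179 - 4894) - 28812 = -876056/179 - 28812 = -6033404/179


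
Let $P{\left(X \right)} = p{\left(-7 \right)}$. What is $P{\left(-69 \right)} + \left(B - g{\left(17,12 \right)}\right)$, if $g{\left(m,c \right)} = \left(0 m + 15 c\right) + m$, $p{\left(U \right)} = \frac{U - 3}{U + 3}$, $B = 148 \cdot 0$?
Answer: $- \frac{389}{2} \approx -194.5$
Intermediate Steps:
$B = 0$
$p{\left(U \right)} = \frac{-3 + U}{3 + U}$
$g{\left(m,c \right)} = m + 15 c$ ($g{\left(m,c \right)} = \left(0 + 15 c\right) + m = 15 c + m = m + 15 c$)
$P{\left(X \right)} = \frac{5}{2}$ ($P{\left(X \right)} = \frac{-3 - 7}{3 - 7} = \frac{1}{-4} \left(-10\right) = \left(- \frac{1}{4}\right) \left(-10\right) = \frac{5}{2}$)
$P{\left(-69 \right)} + \left(B - g{\left(17,12 \right)}\right) = \frac{5}{2} + \left(0 - \left(17 + 15 \cdot 12\right)\right) = \frac{5}{2} + \left(0 - \left(17 + 180\right)\right) = \frac{5}{2} + \left(0 - 197\right) = \frac{5}{2} - 197 = - \frac{389}{2}$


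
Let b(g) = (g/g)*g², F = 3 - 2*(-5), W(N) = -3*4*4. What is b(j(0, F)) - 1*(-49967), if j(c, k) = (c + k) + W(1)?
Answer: 51192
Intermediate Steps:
W(N) = -48 (W(N) = -12*4 = -48)
F = 13 (F = 3 + 10 = 13)
j(c, k) = -48 + c + k (j(c, k) = (c + k) - 48 = -48 + c + k)
b(g) = g² (b(g) = 1*g² = g²)
b(j(0, F)) - 1*(-49967) = (-48 + 0 + 13)² - 1*(-49967) = (-35)² + 49967 = 1225 + 49967 = 51192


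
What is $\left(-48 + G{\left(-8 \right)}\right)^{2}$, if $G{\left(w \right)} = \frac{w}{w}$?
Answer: $2209$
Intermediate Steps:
$G{\left(w \right)} = 1$
$\left(-48 + G{\left(-8 \right)}\right)^{2} = \left(-48 + 1\right)^{2} = \left(-47\right)^{2} = 2209$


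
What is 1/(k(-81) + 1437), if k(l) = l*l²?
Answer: -1/530004 ≈ -1.8868e-6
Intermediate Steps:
k(l) = l³
1/(k(-81) + 1437) = 1/((-81)³ + 1437) = 1/(-531441 + 1437) = 1/(-530004) = -1/530004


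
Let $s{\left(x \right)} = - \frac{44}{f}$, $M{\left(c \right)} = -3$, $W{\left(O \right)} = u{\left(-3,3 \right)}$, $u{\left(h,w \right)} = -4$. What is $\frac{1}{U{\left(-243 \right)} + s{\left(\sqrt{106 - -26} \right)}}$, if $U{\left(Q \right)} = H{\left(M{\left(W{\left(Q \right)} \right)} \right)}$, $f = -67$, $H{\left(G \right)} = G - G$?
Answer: $\frac{67}{44} \approx 1.5227$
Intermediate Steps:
$W{\left(O \right)} = -4$
$H{\left(G \right)} = 0$
$U{\left(Q \right)} = 0$
$s{\left(x \right)} = \frac{44}{67}$ ($s{\left(x \right)} = - \frac{44}{-67} = \left(-44\right) \left(- \frac{1}{67}\right) = \frac{44}{67}$)
$\frac{1}{U{\left(-243 \right)} + s{\left(\sqrt{106 - -26} \right)}} = \frac{1}{0 + \frac{44}{67}} = \frac{1}{\frac{44}{67}} = \frac{67}{44}$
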